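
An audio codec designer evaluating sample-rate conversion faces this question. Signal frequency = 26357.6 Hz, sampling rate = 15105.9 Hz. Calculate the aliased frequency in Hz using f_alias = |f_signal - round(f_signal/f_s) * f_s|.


Compute the nearest integer multiple of fs to the signal:
n = round(26357.6 / 15105.9) = 2
f_alias = |26357.6 - 2 * 15105.9|
        = |26357.6 - 30211.8|
        = 3854.2 Hz

3854.2


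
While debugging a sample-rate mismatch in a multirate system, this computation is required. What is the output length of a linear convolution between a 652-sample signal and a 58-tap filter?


Linear convolution output length:
L = N + M - 1
  = 652 + 58 - 1
  = 709 samples

709


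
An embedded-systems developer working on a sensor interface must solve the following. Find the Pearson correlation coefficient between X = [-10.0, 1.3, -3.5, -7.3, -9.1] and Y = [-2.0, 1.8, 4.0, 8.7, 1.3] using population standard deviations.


Pearson correlation coefficient (population):
r = cov(X,Y) / (std(X) * std(Y))
Mean X = -5.72, Mean Y = 2.76
Cov(X,Y) = 2.3872
Std(X) = 4.158076, Std(Y) = 3.536439
r = 0.1623

0.1623


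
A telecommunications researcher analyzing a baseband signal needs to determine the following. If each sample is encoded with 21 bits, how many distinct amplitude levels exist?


Number of quantization levels = 2^N
= 2^21
= 2097152

2097152


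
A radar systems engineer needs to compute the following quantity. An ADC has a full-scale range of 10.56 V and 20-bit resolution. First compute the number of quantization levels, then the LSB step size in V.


Step 1 — number of quantization levels:
L = 2^N = 2^20 = 1048576

Step 2 — LSB step size:
delta = Vfs / L
      = 10.56 / 1048576
      = 1.007e-05 V

Levels = 1048576; step size = 1.007e-05 V


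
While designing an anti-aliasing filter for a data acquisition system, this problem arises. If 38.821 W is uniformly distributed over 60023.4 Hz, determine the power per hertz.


Power spectral density:
PSD = P / BW
    = 38.821 / 60023.4
    = 0.00064676 W/Hz

0.00064676 W/Hz


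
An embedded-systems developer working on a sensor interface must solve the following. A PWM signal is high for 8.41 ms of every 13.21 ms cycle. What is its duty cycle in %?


Duty cycle as a percentage:
DC = (t_on / T) * 100
   = (8.41 / 13.21) * 100
   = 0.636639 * 100
   = 63.66 %

63.66 %


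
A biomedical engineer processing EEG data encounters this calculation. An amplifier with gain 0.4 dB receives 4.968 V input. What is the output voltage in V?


Output voltage from dB gain:
V_out = V_in * 10^(gain_dB / 20)
      = 4.968 * 10^(0.4 / 20)
      = 4.968 * 1.047129
      = 5.2021 V

5.2021 V


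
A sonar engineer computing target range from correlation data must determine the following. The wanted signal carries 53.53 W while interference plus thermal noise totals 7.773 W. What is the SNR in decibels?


SNR in decibels:
SNR = 10 * log10(Ps / Pn)
    = 10 * log10(53.53 / 7.773)
    = 10 * log10(6.8867)
    = 10 * 0.838
    = 8.38 dB

8.38 dB


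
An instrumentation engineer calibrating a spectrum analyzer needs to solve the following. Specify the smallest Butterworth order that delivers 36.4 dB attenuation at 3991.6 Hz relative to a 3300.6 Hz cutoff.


Butterworth filter order formula:
n = log10(10^(A/10) - 1) / (2 * log10(f_stop/f_pass))
10^(36.4/10) - 1 = 4364.1583
f_stop/f_pass = 3991.6 / 3300.6 = 1.2094
n = 22.0455 -> ceil = 23

23


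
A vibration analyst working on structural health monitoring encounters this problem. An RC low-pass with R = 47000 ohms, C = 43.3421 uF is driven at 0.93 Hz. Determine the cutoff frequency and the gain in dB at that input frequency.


Step 1 — cutoff frequency:
fc = 1 / (2*pi*R*C)
C = 43.3421 uF = 4.33421e-05 F
fc = 1 / (2*pi*47000*4.33421e-05)
   = 0.078129 Hz

Step 2 — magnitude at f = 0.93 Hz:
|H(f)| = 1 / sqrt(1 + (f/fc)^2)
f/fc = 0.93 / 0.078129 = 11.903391
|H| = 1 / sqrt(1 + 141.690717) = 0.0837148
|H|_dB = 20*log10(0.0837148) = -21.54 dB

fc = 0.078129 Hz; |H(0.93 Hz)| = -21.54 dB


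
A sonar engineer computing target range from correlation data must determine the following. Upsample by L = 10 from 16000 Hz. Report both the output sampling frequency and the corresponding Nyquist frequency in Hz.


Step 1 — output sample rate after interpolation by L:
fs_out = L * fs_in = 10 * 16000 = 160000 Hz

Step 2 — Nyquist frequency of the output stream:
f_Nyq = fs_out / 2 = 160000 / 2 = 80000.0 Hz

fs_out = 160000 Hz; f_Nyquist = 80000.0 Hz


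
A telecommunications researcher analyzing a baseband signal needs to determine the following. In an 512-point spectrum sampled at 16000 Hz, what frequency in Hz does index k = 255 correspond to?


Frequency of DFT bin k:
f_k = k * fs / N
    = 255 * 16000 / 512
    = 4080000 / 512
    = 7968.75 Hz

7968.75 Hz


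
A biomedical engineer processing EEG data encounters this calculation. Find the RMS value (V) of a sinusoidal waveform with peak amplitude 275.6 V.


RMS voltage for a sinusoidal waveform:
V_rms = V_peak / sqrt(2)
      = 275.6 / 1.414214
      = 194.879 V

194.879 V


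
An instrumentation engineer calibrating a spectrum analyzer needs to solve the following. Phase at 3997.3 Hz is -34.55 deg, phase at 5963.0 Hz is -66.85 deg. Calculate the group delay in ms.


Group delay from phase difference:
tau = -d(phi)/d(omega)
d(phi) = -32.3 deg = -0.563741 rad
d(omega) = 2*pi*(5963.0 - 3997.3) = 12350.8574 rad/s
tau = -(-0.563741) / 12350.8574
    = 0.0456 ms

0.0456 ms


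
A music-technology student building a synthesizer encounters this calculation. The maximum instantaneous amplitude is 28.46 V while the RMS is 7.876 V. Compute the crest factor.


Crest factor is the ratio of peak to RMS:
CF = V_peak / V_rms
   = 28.46 / 7.876
   = 3.6135

3.6135


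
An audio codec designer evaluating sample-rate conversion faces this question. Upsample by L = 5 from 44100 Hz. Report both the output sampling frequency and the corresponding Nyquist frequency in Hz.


Step 1 — output sample rate after interpolation by L:
fs_out = L * fs_in = 5 * 44100 = 220500 Hz

Step 2 — Nyquist frequency of the output stream:
f_Nyq = fs_out / 2 = 220500 / 2 = 110250.0 Hz

fs_out = 220500 Hz; f_Nyquist = 110250.0 Hz


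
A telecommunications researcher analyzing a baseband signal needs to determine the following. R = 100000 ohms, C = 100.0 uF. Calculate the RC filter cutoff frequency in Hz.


Cutoff frequency of a first-order RC filter:
fc = 1 / (2 * pi * R * C)
C = 100.0 uF = 0.0001 F
fc = 1 / (2 * pi * 100000 * 0.0001)
   = 1 / 62.831853071796
   = 0.015915 Hz

0.015915 Hz


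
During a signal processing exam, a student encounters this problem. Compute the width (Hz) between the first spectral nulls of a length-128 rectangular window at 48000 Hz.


Main lobe width for a rectangular window:
Width = 2 * fs / N
      = 2 * 48000 / 128
      = 96000 / 128
      = 750.0 Hz

750.0 Hz


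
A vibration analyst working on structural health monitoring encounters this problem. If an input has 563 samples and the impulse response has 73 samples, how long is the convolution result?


Linear convolution output length:
L = N + M - 1
  = 563 + 73 - 1
  = 635 samples

635


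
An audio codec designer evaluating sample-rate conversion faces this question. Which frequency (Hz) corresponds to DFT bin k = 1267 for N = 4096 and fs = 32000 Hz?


Frequency of DFT bin k:
f_k = k * fs / N
    = 1267 * 32000 / 4096
    = 40544000 / 4096
    = 9898.438 Hz

9898.438 Hz


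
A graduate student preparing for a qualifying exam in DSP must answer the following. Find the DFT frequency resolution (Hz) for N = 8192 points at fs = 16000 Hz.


DFT frequency resolution:
df = fs / N
   = 16000 / 8192
   = 1.9531 Hz

1.9531 Hz


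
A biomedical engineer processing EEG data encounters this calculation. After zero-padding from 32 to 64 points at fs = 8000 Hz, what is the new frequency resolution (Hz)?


Frequency resolution after zero-padding:
N_padded = 32 * 2 = 64
df = fs / N_padded
   = 8000 / 64
   = 125.0 Hz

125.0 Hz


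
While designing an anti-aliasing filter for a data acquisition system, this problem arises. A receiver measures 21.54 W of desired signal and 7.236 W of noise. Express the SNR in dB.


SNR in decibels:
SNR = 10 * log10(Ps / Pn)
    = 10 * log10(21.54 / 7.236)
    = 10 * log10(2.9768)
    = 10 * 0.4737
    = 4.74 dB

4.74 dB


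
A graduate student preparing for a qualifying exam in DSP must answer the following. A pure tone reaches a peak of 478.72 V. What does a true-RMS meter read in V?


RMS voltage for a sinusoidal waveform:
V_rms = V_peak / sqrt(2)
      = 478.72 / 1.414214
      = 338.506 V

338.506 V


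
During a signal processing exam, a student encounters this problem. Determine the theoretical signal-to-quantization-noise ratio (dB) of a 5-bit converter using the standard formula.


Theoretical SNR for a full-scale sinusoid:
SNR = 6.02 * N + 1.76
    = 6.02 * 5 + 1.76
    = 30.1 + 1.76
    = 31.86 dB

31.86 dB


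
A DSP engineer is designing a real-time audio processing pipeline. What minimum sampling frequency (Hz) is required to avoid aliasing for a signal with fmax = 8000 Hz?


The Nyquist rate is twice the maximum frequency component.
fs_min = 2 * fmax
      = 2 * 8000
      = 16000 Hz

16000


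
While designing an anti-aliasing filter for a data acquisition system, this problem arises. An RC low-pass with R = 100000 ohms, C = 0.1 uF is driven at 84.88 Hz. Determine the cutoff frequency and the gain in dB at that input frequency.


Step 1 — cutoff frequency:
fc = 1 / (2*pi*R*C)
C = 0.1 uF = 1e-07 F
fc = 1 / (2*pi*100000*1e-07)
   = 15.9155 Hz

Step 2 — magnitude at f = 84.88 Hz:
|H(f)| = 1 / sqrt(1 + (f/fc)^2)
f/fc = 84.88 / 15.9155 = 5.333166
|H| = 1 / sqrt(1 + 28.44266) = 0.1842941
|H|_dB = 20*log10(0.1842941) = -14.69 dB

fc = 15.9155 Hz; |H(84.88 Hz)| = -14.69 dB


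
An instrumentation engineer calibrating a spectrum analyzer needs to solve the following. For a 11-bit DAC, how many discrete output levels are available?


Number of quantization levels = 2^N
= 2^11
= 2048

2048


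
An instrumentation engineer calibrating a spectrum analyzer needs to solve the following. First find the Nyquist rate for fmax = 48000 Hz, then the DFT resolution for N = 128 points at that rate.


Step 1 — Nyquist sampling rate:
fs = 2 * fmax = 2 * 48000 = 96000 Hz

Step 2 — DFT bin spacing:
df = fs / N = 96000 / 128 = 750.0 Hz

750.0 Hz


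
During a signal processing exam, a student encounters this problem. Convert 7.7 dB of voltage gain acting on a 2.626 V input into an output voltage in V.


Output voltage from dB gain:
V_out = V_in * 10^(gain_dB / 20)
      = 2.626 * 10^(7.7 / 20)
      = 2.626 * 2.42661
      = 6.3723 V

6.3723 V


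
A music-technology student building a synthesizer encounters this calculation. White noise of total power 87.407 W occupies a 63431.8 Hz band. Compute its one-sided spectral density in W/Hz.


Power spectral density:
PSD = P / BW
    = 87.407 / 63431.8
    = 0.00137797 W/Hz

0.00137797 W/Hz


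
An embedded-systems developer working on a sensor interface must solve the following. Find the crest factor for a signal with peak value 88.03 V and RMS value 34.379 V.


Crest factor is the ratio of peak to RMS:
CF = V_peak / V_rms
   = 88.03 / 34.379
   = 2.5606

2.5606


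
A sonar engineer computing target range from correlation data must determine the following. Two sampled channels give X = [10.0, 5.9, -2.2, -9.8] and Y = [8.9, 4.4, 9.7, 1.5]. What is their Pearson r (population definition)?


Pearson correlation coefficient (population):
r = cov(X,Y) / (std(X) * std(Y))
Mean X = 0.975, Mean Y = 6.125
Cov(X,Y) = 13.758125
Std(X) = 7.613926, Std(Y) = 3.348414
r = 0.5396

0.5396


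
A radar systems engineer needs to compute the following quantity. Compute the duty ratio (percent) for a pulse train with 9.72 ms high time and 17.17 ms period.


Duty cycle as a percentage:
DC = (t_on / T) * 100
   = (9.72 / 17.17) * 100
   = 0.566104 * 100
   = 56.61 %

56.61 %


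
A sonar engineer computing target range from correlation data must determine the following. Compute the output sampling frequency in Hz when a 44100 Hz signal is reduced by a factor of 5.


Decimation reduces the sample rate:
fs_out = fs_in / M
       = 44100 / 5
       = 8820.0 Hz

8820.0 Hz


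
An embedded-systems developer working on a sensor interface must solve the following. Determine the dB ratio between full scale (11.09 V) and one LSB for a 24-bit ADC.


Dynamic range from full-scale to LSB:
V_min = V_max / 2^bits = 11.09 / 2^24
DR = 20 * log10(V_max / V_min)
   = 20 * log10(2^24)
   = 20 * 24 * log10(2)
   = 144.49 dB

144.49 dB


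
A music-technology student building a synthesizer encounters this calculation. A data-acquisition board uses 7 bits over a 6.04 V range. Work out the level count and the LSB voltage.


Step 1 — number of quantization levels:
L = 2^N = 2^7 = 128

Step 2 — LSB step size:
delta = Vfs / L
      = 6.04 / 128
      = 0.0471875 V

Levels = 128; step size = 0.0471875 V


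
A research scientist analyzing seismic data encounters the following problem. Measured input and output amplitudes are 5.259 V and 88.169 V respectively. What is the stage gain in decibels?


Voltage gain in dB:
G = 20 * log10(Vout / Vin)
  = 20 * log10(88.169 / 5.259)
  = 20 * log10(16.765355)
  = 20 * 1.224413
  = 24.49 dB

24.49 dB


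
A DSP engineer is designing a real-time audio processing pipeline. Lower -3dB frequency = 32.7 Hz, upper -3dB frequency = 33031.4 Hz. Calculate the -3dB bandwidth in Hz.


Bandwidth is the difference of -3dB frequencies:
BW = f_high - f_low
   = 33031.4 - 32.7
   = 32998.7 Hz

32998.7 Hz


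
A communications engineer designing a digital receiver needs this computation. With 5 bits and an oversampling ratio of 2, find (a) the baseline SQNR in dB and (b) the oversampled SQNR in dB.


Step 1 — baseline SQNR at Nyquist:
SQNR_base = 6.02*N + 1.76
          = 6.02*5 + 1.76
          = 31.86 dB

Step 2 — oversampling processing gain:
G = 10*log10(OSR) = 10*log10(2) = 3.01 dB

Step 3 — total:
SQNR_total = 31.86 + 3.01 = 34.87 dB

Base SQNR = 31.86 dB; oversampled SQNR = 34.87 dB


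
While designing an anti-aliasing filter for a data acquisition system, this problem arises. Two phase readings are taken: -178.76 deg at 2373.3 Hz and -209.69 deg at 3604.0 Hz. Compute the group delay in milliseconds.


Group delay from phase difference:
tau = -d(phi)/d(omega)
d(phi) = -30.93 deg = -0.53983 rad
d(omega) = 2*pi*(3604.0 - 2373.3) = 7732.7162 rad/s
tau = -(-0.53983) / 7732.7162
    = 0.0698 ms

0.0698 ms


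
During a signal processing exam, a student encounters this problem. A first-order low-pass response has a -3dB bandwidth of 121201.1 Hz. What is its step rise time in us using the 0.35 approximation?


Rise time from bandwidth relationship:
tr = 0.35 / BW
   = 0.35 / 121201.1
   = 2.88776257e-06 s
   = 2.8878 us

2.8878 us


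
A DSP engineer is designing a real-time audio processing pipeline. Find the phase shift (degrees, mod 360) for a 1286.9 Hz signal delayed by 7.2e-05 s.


Phase shift from frequency and time delay:
phi = 360 * f * t_delay
    = 360 * 1286.9 * 7.2e-05
    = 33.36 degrees
    mod 360 = 33.36 degrees

33.36 degrees


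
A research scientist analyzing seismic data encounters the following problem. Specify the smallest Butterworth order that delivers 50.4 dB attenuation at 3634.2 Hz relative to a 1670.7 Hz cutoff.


Butterworth filter order formula:
n = log10(10^(A/10) - 1) / (2 * log10(f_stop/f_pass))
10^(50.4/10) - 1 = 109646.8196
f_stop/f_pass = 3634.2 / 1670.7 = 2.1753
n = 7.4664 -> ceil = 8

8


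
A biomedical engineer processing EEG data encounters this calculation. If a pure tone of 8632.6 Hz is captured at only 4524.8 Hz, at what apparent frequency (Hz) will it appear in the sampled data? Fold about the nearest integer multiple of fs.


Compute the nearest integer multiple of fs to the signal:
n = round(8632.6 / 4524.8) = 2
f_alias = |8632.6 - 2 * 4524.8|
        = |8632.6 - 9049.6|
        = 417.0 Hz

417.0


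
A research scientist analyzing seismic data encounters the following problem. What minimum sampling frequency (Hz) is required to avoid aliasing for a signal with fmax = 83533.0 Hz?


The Nyquist rate is twice the maximum frequency component.
fs_min = 2 * fmax
      = 2 * 83533.0
      = 167066.0 Hz

167066.0


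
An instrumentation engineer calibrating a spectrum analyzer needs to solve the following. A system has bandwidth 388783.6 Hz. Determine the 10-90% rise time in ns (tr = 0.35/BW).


Rise time from bandwidth relationship:
tr = 0.35 / BW
   = 0.35 / 388783.6
   = 9.002437346e-07 s
   = 900.2437 ns

900.2437 ns


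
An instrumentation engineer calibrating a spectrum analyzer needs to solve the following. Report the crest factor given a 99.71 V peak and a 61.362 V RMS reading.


Crest factor is the ratio of peak to RMS:
CF = V_peak / V_rms
   = 99.71 / 61.362
   = 1.6249

1.6249


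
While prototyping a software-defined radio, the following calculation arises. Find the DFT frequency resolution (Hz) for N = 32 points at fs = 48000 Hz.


DFT frequency resolution:
df = fs / N
   = 48000 / 32
   = 1500.0 Hz

1500.0 Hz


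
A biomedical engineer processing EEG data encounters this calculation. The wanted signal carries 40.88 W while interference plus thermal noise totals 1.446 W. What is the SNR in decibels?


SNR in decibels:
SNR = 10 * log10(Ps / Pn)
    = 10 * log10(40.88 / 1.446)
    = 10 * log10(28.2711)
    = 10 * 1.4513
    = 14.51 dB

14.51 dB


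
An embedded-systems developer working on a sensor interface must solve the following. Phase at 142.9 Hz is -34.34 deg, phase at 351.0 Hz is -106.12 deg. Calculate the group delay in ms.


Group delay from phase difference:
tau = -d(phi)/d(omega)
d(phi) = -71.78 deg = -1.252797 rad
d(omega) = 2*pi*(351.0 - 142.9) = 1307.5309 rad/s
tau = -(-1.252797) / 1307.5309
    = 0.9581 ms

0.9581 ms


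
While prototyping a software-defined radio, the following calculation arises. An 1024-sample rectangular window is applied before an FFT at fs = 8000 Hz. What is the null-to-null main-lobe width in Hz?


Main lobe width for a rectangular window:
Width = 2 * fs / N
      = 2 * 8000 / 1024
      = 16000 / 1024
      = 15.625 Hz

15.625 Hz


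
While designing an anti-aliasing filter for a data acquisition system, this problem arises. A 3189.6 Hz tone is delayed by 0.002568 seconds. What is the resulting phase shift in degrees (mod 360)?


Phase shift from frequency and time delay:
phi = 360 * f * t_delay
    = 360 * 3189.6 * 0.002568
    = 2948.72 degrees
    mod 360 = 68.72 degrees

68.72 degrees


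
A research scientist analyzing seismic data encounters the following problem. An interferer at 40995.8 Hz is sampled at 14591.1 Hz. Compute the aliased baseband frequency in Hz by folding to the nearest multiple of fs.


Compute the nearest integer multiple of fs to the signal:
n = round(40995.8 / 14591.1) = 3
f_alias = |40995.8 - 3 * 14591.1|
        = |40995.8 - 43773.3|
        = 2777.5 Hz

2777.5


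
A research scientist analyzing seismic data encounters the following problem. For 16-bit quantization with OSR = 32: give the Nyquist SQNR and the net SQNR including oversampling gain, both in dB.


Step 1 — baseline SQNR at Nyquist:
SQNR_base = 6.02*N + 1.76
          = 6.02*16 + 1.76
          = 98.08 dB

Step 2 — oversampling processing gain:
G = 10*log10(OSR) = 10*log10(32) = 15.05 dB

Step 3 — total:
SQNR_total = 98.08 + 15.05 = 113.13 dB

Base SQNR = 98.08 dB; oversampled SQNR = 113.13 dB


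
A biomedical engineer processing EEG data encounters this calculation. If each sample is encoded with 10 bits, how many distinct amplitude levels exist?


Number of quantization levels = 2^N
= 2^10
= 1024

1024


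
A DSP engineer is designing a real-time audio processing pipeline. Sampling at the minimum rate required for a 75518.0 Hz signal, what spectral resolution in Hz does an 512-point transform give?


Step 1 — Nyquist sampling rate:
fs = 2 * fmax = 2 * 75518.0 = 151036.0 Hz

Step 2 — DFT bin spacing:
df = fs / N = 151036.0 / 512 = 294.9922 Hz

294.9922 Hz


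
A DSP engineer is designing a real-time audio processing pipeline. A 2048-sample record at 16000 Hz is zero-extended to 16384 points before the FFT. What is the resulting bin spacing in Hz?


Frequency resolution after zero-padding:
N_padded = 2048 * 8 = 16384
df = fs / N_padded
   = 16000 / 16384
   = 0.9766 Hz

0.9766 Hz


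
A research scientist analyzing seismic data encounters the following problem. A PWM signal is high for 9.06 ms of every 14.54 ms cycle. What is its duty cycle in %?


Duty cycle as a percentage:
DC = (t_on / T) * 100
   = (9.06 / 14.54) * 100
   = 0.623109 * 100
   = 62.31 %

62.31 %


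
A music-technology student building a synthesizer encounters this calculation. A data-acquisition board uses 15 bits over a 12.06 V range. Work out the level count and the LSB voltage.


Step 1 — number of quantization levels:
L = 2^N = 2^15 = 32768

Step 2 — LSB step size:
delta = Vfs / L
      = 12.06 / 32768
      = 0.00036804 V

Levels = 32768; step size = 0.00036804 V


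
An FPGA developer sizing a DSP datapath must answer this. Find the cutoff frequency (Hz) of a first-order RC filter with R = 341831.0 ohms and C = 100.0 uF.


Cutoff frequency of a first-order RC filter:
fc = 1 / (2 * pi * R * C)
C = 100.0 uF = 0.0001 F
fc = 1 / (2 * pi * 341831.0 * 0.0001)
   = 1 / 214.77875167385
   = 0.004656 Hz

0.004656 Hz


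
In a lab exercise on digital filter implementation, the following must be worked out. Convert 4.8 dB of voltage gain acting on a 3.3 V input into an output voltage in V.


Output voltage from dB gain:
V_out = V_in * 10^(gain_dB / 20)
      = 3.3 * 10^(4.8 / 20)
      = 3.3 * 1.737801
      = 5.7347 V

5.7347 V


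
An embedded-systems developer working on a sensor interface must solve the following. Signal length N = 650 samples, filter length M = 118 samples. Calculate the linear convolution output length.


Linear convolution output length:
L = N + M - 1
  = 650 + 118 - 1
  = 767 samples

767


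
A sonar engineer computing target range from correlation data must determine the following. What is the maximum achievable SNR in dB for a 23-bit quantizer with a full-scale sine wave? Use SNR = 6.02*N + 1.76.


Theoretical SNR for a full-scale sinusoid:
SNR = 6.02 * N + 1.76
    = 6.02 * 23 + 1.76
    = 138.46 + 1.76
    = 140.22 dB

140.22 dB


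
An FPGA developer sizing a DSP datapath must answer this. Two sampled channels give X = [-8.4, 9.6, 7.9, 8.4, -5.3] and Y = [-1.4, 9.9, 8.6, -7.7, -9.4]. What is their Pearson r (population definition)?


Pearson correlation coefficient (population):
r = cov(X,Y) / (std(X) * std(Y))
Mean X = 2.44, Mean Y = -0.0
Cov(X,Y) = 31.976
Std(X) = 7.668272, Std(Y) = 8.019726
r = 0.52

0.52


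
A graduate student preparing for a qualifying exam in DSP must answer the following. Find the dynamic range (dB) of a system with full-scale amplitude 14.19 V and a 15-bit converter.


Dynamic range from full-scale to LSB:
V_min = V_max / 2^bits = 14.19 / 2^15
DR = 20 * log10(V_max / V_min)
   = 20 * log10(2^15)
   = 20 * 15 * log10(2)
   = 90.31 dB

90.31 dB


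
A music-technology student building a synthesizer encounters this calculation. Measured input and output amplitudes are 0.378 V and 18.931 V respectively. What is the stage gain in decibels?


Voltage gain in dB:
G = 20 * log10(Vout / Vin)
  = 20 * log10(18.931 / 0.378)
  = 20 * log10(50.082011)
  = 20 * 1.699682
  = 33.99 dB

33.99 dB


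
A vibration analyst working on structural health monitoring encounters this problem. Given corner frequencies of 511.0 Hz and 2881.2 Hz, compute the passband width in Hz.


Bandwidth is the difference of -3dB frequencies:
BW = f_high - f_low
   = 2881.2 - 511.0
   = 2370.2 Hz

2370.2 Hz


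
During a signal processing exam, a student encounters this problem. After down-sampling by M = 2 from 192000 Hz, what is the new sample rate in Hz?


Decimation reduces the sample rate:
fs_out = fs_in / M
       = 192000 / 2
       = 96000.0 Hz

96000.0 Hz


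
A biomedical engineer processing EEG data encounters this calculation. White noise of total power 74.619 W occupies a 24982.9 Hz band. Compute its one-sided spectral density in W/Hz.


Power spectral density:
PSD = P / BW
    = 74.619 / 24982.9
    = 0.0029868 W/Hz

0.0029868 W/Hz


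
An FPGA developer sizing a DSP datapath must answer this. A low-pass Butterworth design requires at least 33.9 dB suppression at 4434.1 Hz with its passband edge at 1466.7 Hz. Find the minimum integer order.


Butterworth filter order formula:
n = log10(10^(A/10) - 1) / (2 * log10(f_stop/f_pass))
10^(33.9/10) - 1 = 2453.7089
f_stop/f_pass = 4434.1 / 1466.7 = 3.0232
n = 3.5277 -> ceil = 4

4


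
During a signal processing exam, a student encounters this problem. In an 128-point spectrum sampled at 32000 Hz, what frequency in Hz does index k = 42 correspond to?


Frequency of DFT bin k:
f_k = k * fs / N
    = 42 * 32000 / 128
    = 1344000 / 128
    = 10500.0 Hz

10500.0 Hz


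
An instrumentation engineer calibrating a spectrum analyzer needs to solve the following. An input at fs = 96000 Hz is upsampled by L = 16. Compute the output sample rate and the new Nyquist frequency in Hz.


Step 1 — output sample rate after interpolation by L:
fs_out = L * fs_in = 16 * 96000 = 1536000 Hz

Step 2 — Nyquist frequency of the output stream:
f_Nyq = fs_out / 2 = 1536000 / 2 = 768000.0 Hz

fs_out = 1536000 Hz; f_Nyquist = 768000.0 Hz


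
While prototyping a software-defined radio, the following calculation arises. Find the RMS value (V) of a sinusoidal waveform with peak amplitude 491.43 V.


RMS voltage for a sinusoidal waveform:
V_rms = V_peak / sqrt(2)
      = 491.43 / 1.414214
      = 347.493 V

347.493 V


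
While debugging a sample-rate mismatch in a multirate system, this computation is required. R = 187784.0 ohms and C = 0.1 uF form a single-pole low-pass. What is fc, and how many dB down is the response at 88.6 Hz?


Step 1 — cutoff frequency:
fc = 1 / (2*pi*R*C)
C = 0.1 uF = 1e-07 F
fc = 1 / (2*pi*187784.0*1e-07)
   = 8.47543 Hz

Step 2 — magnitude at f = 88.6 Hz:
|H(f)| = 1 / sqrt(1 + (f/fc)^2)
f/fc = 88.6 / 8.47543 = 10.453747
|H| = 1 / sqrt(1 + 109.280826) = 0.0952248
|H|_dB = 20*log10(0.0952248) = -20.42 dB

fc = 8.47543 Hz; |H(88.6 Hz)| = -20.42 dB


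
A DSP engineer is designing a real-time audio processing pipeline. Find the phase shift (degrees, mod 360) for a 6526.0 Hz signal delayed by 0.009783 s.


Phase shift from frequency and time delay:
phi = 360 * f * t_delay
    = 360 * 6526.0 * 0.009783
    = 22983.79 degrees
    mod 360 = 303.79 degrees

303.79 degrees


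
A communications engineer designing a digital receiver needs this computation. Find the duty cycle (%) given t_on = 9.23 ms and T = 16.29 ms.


Duty cycle as a percentage:
DC = (t_on / T) * 100
   = (9.23 / 16.29) * 100
   = 0.566605 * 100
   = 56.66 %

56.66 %


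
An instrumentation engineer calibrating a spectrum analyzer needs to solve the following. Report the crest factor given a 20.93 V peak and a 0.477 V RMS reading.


Crest factor is the ratio of peak to RMS:
CF = V_peak / V_rms
   = 20.93 / 0.477
   = 43.8784

43.8784


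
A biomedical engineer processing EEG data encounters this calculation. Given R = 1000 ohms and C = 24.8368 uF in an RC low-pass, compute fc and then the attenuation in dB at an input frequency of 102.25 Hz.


Step 1 — cutoff frequency:
fc = 1 / (2*pi*R*C)
C = 24.8368 uF = 2.48368e-05 F
fc = 1 / (2*pi*1000*2.48368e-05)
   = 6.40803 Hz

Step 2 — magnitude at f = 102.25 Hz:
|H(f)| = 1 / sqrt(1 + (f/fc)^2)
f/fc = 102.25 / 6.40803 = 15.956542
|H| = 1 / sqrt(1 + 254.611233) = 0.0625475
|H|_dB = 20*log10(0.0625475) = -24.08 dB

fc = 6.40803 Hz; |H(102.25 Hz)| = -24.08 dB


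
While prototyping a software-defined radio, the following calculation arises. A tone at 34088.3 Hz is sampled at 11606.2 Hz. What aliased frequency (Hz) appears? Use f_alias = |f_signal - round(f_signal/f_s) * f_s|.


Compute the nearest integer multiple of fs to the signal:
n = round(34088.3 / 11606.2) = 3
f_alias = |34088.3 - 3 * 11606.2|
        = |34088.3 - 34818.6|
        = 730.3 Hz

730.3


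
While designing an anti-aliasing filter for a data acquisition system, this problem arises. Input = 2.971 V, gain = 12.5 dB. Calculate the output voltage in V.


Output voltage from dB gain:
V_out = V_in * 10^(gain_dB / 20)
      = 2.971 * 10^(12.5 / 20)
      = 2.971 * 4.216965
      = 12.5286 V

12.5286 V


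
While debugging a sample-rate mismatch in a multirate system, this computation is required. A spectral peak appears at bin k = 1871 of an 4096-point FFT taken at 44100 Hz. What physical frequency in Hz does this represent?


Frequency of DFT bin k:
f_k = k * fs / N
    = 1871 * 44100 / 4096
    = 82511100 / 4096
    = 20144.312 Hz

20144.312 Hz


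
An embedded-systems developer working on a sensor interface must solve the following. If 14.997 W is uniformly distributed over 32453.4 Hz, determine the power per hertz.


Power spectral density:
PSD = P / BW
    = 14.997 / 32453.4
    = 0.00046211 W/Hz

0.00046211 W/Hz


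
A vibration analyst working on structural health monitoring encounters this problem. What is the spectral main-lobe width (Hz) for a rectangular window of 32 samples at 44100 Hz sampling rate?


Main lobe width for a rectangular window:
Width = 2 * fs / N
      = 2 * 44100 / 32
      = 88200 / 32
      = 2756.25 Hz

2756.25 Hz


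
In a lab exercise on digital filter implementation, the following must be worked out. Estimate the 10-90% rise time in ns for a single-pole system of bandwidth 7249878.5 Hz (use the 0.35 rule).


Rise time from bandwidth relationship:
tr = 0.35 / BW
   = 0.35 / 7249878.5
   = 4.827667112e-08 s
   = 48.2767 ns

48.2767 ns


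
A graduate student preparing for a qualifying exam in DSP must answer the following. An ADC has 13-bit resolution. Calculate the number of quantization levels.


Number of quantization levels = 2^N
= 2^13
= 8192

8192


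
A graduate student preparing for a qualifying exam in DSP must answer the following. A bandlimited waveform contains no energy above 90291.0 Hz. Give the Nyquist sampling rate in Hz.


The Nyquist rate is twice the maximum frequency component.
fs_min = 2 * fmax
      = 2 * 90291.0
      = 180582.0 Hz

180582.0


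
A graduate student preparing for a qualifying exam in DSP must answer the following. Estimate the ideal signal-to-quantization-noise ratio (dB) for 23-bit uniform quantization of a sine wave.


Theoretical SNR for a full-scale sinusoid:
SNR = 6.02 * N + 1.76
    = 6.02 * 23 + 1.76
    = 138.46 + 1.76
    = 140.22 dB

140.22 dB


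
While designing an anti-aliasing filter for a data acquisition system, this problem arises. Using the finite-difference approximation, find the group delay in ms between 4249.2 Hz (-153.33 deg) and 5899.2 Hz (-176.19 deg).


Group delay from phase difference:
tau = -d(phi)/d(omega)
d(phi) = -22.86 deg = -0.398982 rad
d(omega) = 2*pi*(5899.2 - 4249.2) = 10367.2558 rad/s
tau = -(-0.398982) / 10367.2558
    = 0.0385 ms

0.0385 ms


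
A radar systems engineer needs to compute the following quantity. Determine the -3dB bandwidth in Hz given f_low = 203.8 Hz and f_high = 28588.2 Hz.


Bandwidth is the difference of -3dB frequencies:
BW = f_high - f_low
   = 28588.2 - 203.8
   = 28384.4 Hz

28384.4 Hz


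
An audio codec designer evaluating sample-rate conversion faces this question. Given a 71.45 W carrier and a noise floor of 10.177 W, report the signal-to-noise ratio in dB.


SNR in decibels:
SNR = 10 * log10(Ps / Pn)
    = 10 * log10(71.45 / 10.177)
    = 10 * log10(7.0207)
    = 10 * 0.8464
    = 8.46 dB

8.46 dB


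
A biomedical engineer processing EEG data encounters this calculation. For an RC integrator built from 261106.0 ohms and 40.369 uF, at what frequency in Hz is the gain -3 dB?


Cutoff frequency of a first-order RC filter:
fc = 1 / (2 * pi * R * C)
C = 40.369 uF = 4.0369e-05 F
fc = 1 / (2 * pi * 261106.0 * 4.0369e-05)
   = 1 / 66.228468366917
   = 0.015099 Hz

0.015099 Hz


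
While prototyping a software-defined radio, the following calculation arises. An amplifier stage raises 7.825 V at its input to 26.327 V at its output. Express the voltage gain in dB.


Voltage gain in dB:
G = 20 * log10(Vout / Vin)
  = 20 * log10(26.327 / 7.825)
  = 20 * log10(3.364473)
  = 20 * 0.526917
  = 10.54 dB

10.54 dB


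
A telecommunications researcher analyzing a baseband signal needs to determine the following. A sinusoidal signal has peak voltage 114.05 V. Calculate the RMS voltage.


RMS voltage for a sinusoidal waveform:
V_rms = V_peak / sqrt(2)
      = 114.05 / 1.414214
      = 80.646 V

80.646 V


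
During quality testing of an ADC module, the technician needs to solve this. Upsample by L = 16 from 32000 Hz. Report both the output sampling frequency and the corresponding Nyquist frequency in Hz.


Step 1 — output sample rate after interpolation by L:
fs_out = L * fs_in = 16 * 32000 = 512000 Hz

Step 2 — Nyquist frequency of the output stream:
f_Nyq = fs_out / 2 = 512000 / 2 = 256000.0 Hz

fs_out = 512000 Hz; f_Nyquist = 256000.0 Hz


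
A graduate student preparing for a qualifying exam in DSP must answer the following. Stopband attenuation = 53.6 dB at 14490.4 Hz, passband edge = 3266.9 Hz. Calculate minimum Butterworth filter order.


Butterworth filter order formula:
n = log10(10^(A/10) - 1) / (2 * log10(f_stop/f_pass))
10^(53.6/10) - 1 = 229085.7653
f_stop/f_pass = 14490.4 / 3266.9 = 4.4355
n = 4.1425 -> ceil = 5

5


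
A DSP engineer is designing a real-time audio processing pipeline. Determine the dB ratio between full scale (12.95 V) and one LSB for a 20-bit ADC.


Dynamic range from full-scale to LSB:
V_min = V_max / 2^bits = 12.95 / 2^20
DR = 20 * log10(V_max / V_min)
   = 20 * log10(2^20)
   = 20 * 20 * log10(2)
   = 120.41 dB

120.41 dB


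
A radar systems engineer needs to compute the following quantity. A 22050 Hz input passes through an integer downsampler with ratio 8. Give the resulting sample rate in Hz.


Decimation reduces the sample rate:
fs_out = fs_in / M
       = 22050 / 8
       = 2756.25 Hz

2756.25 Hz


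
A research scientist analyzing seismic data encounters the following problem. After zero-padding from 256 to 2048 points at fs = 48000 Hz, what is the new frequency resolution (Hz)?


Frequency resolution after zero-padding:
N_padded = 256 * 8 = 2048
df = fs / N_padded
   = 48000 / 2048
   = 23.4375 Hz

23.4375 Hz


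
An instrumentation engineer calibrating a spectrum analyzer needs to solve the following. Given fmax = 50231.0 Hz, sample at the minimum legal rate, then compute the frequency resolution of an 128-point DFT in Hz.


Step 1 — Nyquist sampling rate:
fs = 2 * fmax = 2 * 50231.0 = 100462.0 Hz

Step 2 — DFT bin spacing:
df = fs / N = 100462.0 / 128 = 784.8594 Hz

784.8594 Hz


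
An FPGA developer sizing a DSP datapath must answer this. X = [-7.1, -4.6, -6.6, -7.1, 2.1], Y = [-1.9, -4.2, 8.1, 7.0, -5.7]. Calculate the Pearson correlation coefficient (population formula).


Pearson correlation coefficient (population):
r = cov(X,Y) / (std(X) * std(Y))
Mean X = -4.66, Mean Y = 0.66
Cov(X,Y) = -13.3884
Std(X) = 3.503484, Std(Y) = 5.764928
r = -0.6629

-0.6629


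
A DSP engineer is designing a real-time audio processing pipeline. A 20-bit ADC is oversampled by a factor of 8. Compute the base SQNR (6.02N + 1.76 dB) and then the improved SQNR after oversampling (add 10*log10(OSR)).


Step 1 — baseline SQNR at Nyquist:
SQNR_base = 6.02*N + 1.76
          = 6.02*20 + 1.76
          = 122.16 dB

Step 2 — oversampling processing gain:
G = 10*log10(OSR) = 10*log10(8) = 9.03 dB

Step 3 — total:
SQNR_total = 122.16 + 9.03 = 131.19 dB

Base SQNR = 122.16 dB; oversampled SQNR = 131.19 dB


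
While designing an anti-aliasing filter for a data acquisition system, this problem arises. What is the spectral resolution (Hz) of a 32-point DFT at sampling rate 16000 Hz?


DFT frequency resolution:
df = fs / N
   = 16000 / 32
   = 500.0 Hz

500.0 Hz


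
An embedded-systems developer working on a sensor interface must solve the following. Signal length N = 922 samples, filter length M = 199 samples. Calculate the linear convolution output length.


Linear convolution output length:
L = N + M - 1
  = 922 + 199 - 1
  = 1120 samples

1120


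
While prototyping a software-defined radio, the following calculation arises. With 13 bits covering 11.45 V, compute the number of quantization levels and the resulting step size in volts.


Step 1 — number of quantization levels:
L = 2^N = 2^13 = 8192

Step 2 — LSB step size:
delta = Vfs / L
      = 11.45 / 8192
      = 0.00139771 V

Levels = 8192; step size = 0.00139771 V


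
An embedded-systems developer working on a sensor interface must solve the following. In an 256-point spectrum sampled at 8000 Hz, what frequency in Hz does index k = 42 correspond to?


Frequency of DFT bin k:
f_k = k * fs / N
    = 42 * 8000 / 256
    = 336000 / 256
    = 1312.5 Hz

1312.5 Hz


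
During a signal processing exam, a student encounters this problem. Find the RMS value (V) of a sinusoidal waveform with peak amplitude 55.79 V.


RMS voltage for a sinusoidal waveform:
V_rms = V_peak / sqrt(2)
      = 55.79 / 1.414214
      = 39.449 V

39.449 V


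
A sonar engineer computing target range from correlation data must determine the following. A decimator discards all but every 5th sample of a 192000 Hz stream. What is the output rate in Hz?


Decimation reduces the sample rate:
fs_out = fs_in / M
       = 192000 / 5
       = 38400.0 Hz

38400.0 Hz


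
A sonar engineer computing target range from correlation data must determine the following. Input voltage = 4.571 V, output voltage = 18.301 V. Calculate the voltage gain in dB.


Voltage gain in dB:
G = 20 * log10(Vout / Vin)
  = 20 * log10(18.301 / 4.571)
  = 20 * log10(4.003719)
  = 20 * 0.602464
  = 12.05 dB

12.05 dB


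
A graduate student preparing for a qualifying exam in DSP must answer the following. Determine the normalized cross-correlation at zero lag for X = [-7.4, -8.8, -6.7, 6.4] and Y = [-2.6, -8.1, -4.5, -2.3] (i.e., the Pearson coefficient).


Pearson correlation coefficient (population):
r = cov(X,Y) / (std(X) * std(Y))
Mean X = -4.125, Mean Y = -4.375
Cov(X,Y) = 8.440625
Std(X) = 6.123469, Std(Y) = 2.310168
r = 0.5967

0.5967


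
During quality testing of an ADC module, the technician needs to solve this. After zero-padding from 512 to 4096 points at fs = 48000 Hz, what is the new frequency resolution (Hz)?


Frequency resolution after zero-padding:
N_padded = 512 * 8 = 4096
df = fs / N_padded
   = 48000 / 4096
   = 11.7188 Hz

11.7188 Hz


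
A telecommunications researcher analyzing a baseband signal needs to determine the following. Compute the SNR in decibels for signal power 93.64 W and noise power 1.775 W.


SNR in decibels:
SNR = 10 * log10(Ps / Pn)
    = 10 * log10(93.64 / 1.775)
    = 10 * log10(52.7549)
    = 10 * 1.7223
    = 17.22 dB

17.22 dB


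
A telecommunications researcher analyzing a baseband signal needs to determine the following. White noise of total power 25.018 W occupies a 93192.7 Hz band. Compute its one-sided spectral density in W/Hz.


Power spectral density:
PSD = P / BW
    = 25.018 / 93192.7
    = 0.00026845 W/Hz

0.00026845 W/Hz


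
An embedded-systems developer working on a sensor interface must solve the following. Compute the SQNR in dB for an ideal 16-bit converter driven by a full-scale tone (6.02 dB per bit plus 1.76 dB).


Theoretical SNR for a full-scale sinusoid:
SNR = 6.02 * N + 1.76
    = 6.02 * 16 + 1.76
    = 96.32 + 1.76
    = 98.08 dB

98.08 dB
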